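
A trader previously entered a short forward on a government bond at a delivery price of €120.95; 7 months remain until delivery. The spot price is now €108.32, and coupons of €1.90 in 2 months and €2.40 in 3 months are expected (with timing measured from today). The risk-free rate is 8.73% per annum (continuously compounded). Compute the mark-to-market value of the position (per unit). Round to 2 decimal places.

€10.85

PV(remaining coupons) I = 1.90·e^(−0.0873·2/12) + 2.40·e^(−0.0873·3/12) = 4.2207
Current forward F = (S − I)·e^(rT) = (108.32 − 4.2207)·e^(0.0873·7/12) = 104.0993 × 1.052244 = 109.5379
Value (long) = (F − K)·e^(−rT) = (109.5379 − 120.95) × 0.950350 = -10.8455
Short position value = −(long value) = €10.85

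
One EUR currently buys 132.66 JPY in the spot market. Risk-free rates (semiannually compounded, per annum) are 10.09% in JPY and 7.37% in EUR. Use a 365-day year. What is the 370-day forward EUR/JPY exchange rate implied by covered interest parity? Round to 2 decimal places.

136.21

By covered interest parity, F = S · (1+r_JPY/2)^(2T) / (1+r_EUR/2)^(2T)
= 132.66 × 1.104934 / 1.076124 = 132.66 × 1.026772
F = 136.21 JPY per EUR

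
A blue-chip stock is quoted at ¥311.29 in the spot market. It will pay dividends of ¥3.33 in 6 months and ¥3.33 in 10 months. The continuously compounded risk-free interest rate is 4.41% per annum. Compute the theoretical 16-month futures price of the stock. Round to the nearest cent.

PV(dividends) I = 3.33·e^(−0.0441·6/12) + 3.33·e^(−0.0441·10/12)
I = 3.2574 + 3.2098 = 6.4672
F = (S − I)·e^(rT) = (311.29 − 6.4672) · e^(0.0441·16/12)
= 304.8228 · e^0.058800 = 304.8228 × 1.060563 = ¥323.28

¥323.28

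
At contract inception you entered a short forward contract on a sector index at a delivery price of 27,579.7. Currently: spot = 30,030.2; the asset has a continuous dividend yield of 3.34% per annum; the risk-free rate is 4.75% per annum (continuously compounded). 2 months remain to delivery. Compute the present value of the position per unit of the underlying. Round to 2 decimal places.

Current fair forward for the remaining 2 months: F = S·e^((r − q)·T), (r − q) = 0.0475 − 0.0334 = 0.0141
F = 30030.2 · e^(0.0141 × 2/12) = 30030.2 × 1.00235276 = 30100.8539
Value of long forward = (F − K)·e^(−rT) = (30100.8539 − 27579.7) · e^(−0.0475·2/12)
= 2521.1539 × 0.99211459 = 2501.27
Short position value = −(long value) = -2501.27

-2501.27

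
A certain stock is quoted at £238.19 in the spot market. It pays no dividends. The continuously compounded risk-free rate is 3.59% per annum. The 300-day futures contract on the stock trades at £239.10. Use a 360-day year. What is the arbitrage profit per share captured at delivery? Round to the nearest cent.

Fair futures: F* = S·e^(carry·T), with carry = r = 0.0359
F* = 238.19 · e^(0.0359 × 300/360) = 238.19 · e^0.029917 = 238.19 × 1.030369 = £245.4236
Market £239.10 < fair £245.4236: forward underpriced → reverse cash-and-carry (short spot, go long the forward).
At maturity, profit = |F_mkt − F*| = |239.10 − 245.4236| = £6.32 per share

£6.32 per share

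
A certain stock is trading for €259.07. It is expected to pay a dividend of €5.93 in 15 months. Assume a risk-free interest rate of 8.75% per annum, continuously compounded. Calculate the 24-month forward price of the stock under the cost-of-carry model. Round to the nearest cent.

PV(dividends) I = 5.93·e^(−0.0875·15/12)
I = 5.3156
F = (S − I)·e^(rT) = (259.07 − 5.3156) · e^(0.0875·24/12)
= 253.7544 · e^0.175000 = 253.7544 × 1.191246 = €302.28

€302.28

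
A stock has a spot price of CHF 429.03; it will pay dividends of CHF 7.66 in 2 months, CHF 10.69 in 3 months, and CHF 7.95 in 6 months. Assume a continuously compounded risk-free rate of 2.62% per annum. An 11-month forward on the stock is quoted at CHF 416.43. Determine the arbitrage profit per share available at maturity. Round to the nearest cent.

CHF 3.70 per share

PV(dividends) I = 7.66·e^(−0.0262·2/12) + 10.69·e^(−0.0262·3/12) + 7.95·e^(−0.0262·6/12) = 26.0934
Fair forward F* = (S − I)·e^(rT) = (429.03 − 26.0934)·e^0.024017 = 402.9366 × 1.024308 = 412.7312
Market CHF 416.43 > fair 412.7312: forward overpriced → cash-and-carry (borrow at r, buy the stock and collect the dividends, short the forward).
Profit at T = |F_mkt − F*| = |416.43 − 412.7312| = CHF 3.70 per share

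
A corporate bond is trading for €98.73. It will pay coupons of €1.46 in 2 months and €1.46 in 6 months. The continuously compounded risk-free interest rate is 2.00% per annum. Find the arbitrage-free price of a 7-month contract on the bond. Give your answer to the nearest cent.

PV(coupons) I = 1.46·e^(−0.0200·2/12) + 1.46·e^(−0.0200·6/12)
I = 1.4551 + 1.4455 = 2.9006
F = (S − I)·e^(rT) = (98.73 − 2.9006) · e^(0.0200·7/12)
= 95.8294 · e^0.011667 = 95.8294 × 1.011735 = €96.95

€96.95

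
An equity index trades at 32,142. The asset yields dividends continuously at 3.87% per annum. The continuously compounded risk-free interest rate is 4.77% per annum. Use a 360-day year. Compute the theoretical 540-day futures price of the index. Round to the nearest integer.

F = S·e^((r − q)T) = 32142 · e^((0.0477 − 0.0387) × 540/360)
= 32142 · e^0.013500 = 32142 × 1.013592
F = 32,579

32,579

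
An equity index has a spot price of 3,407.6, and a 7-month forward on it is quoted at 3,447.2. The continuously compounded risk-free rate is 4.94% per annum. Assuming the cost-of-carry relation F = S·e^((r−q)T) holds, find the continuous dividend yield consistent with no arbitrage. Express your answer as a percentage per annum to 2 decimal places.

From F = S·e^((r−q)T): (r − q) = ln(F/S)/T
ln(3447.2/3407.6) = ln(1.011621) = 0.011554
(r − q) = 0.011554 / (7/12) = 0.019807
q = r − ln(F/S)/T = 0.0494 − 0.019807 = 0.029593
q = 2.96%

2.96%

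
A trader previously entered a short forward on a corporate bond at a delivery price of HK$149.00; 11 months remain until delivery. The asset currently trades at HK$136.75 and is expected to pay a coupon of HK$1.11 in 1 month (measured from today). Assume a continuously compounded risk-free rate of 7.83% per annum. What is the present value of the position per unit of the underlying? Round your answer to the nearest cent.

HK$3.03

PV(remaining coupons) I = 1.11·e^(−0.0783·1/12) = 1.1028
Current forward F = (S − I)·e^(rT) = (136.75 − 1.1028)·e^(0.0783·11/12) = 135.6472 × 1.074414 = 145.7413
Value (long) = (F − K)·e^(−rT) = (145.7413 − 149.00) × 0.930740 = -3.0330
Short position value = −(long value) = HK$3.03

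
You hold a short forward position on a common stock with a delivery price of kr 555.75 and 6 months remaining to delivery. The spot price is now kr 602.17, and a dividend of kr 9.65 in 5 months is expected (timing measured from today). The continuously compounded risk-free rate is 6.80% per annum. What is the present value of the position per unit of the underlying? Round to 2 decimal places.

PV(remaining dividends) I = 9.65·e^(−0.0680·5/12) = 9.3804
Current forward F = (S − I)·e^(rT) = (602.17 − 9.3804)·e^(0.0680·6/12) = 592.7896 × 1.034585 = 613.2912
Value (long) = (F − K)·e^(−rT) = (613.2912 − 555.75) × 0.966572 = 55.6177
Short position value = −(long value) = -kr 55.62

-kr 55.62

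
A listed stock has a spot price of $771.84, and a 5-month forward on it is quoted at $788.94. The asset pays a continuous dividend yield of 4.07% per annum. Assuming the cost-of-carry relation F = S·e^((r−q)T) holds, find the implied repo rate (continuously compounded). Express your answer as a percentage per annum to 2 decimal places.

9.33%

From F = S·e^((r−q)T): (r − q) = ln(F/S)/T
ln(788.94/771.84) = ln(1.022155) = 0.021913
(r − q) = 0.021913 / (5/12) = 0.052591
r = ln(F/S)/T + q = 0.052591 + 0.0407 = 0.093291
r = 9.33%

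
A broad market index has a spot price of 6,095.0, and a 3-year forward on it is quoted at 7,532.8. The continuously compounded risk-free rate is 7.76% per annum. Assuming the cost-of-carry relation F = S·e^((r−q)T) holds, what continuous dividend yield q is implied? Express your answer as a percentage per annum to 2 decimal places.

From F = S·e^((r−q)T): (r − q) = ln(F/S)/T
ln(7532.8/6095.0) = ln(1.235898) = 0.211798
(r − q) = 0.211798 / (3) = 0.070599
q = r − ln(F/S)/T = 0.0776 − 0.070599 = 0.007001
q = 0.70%

0.70%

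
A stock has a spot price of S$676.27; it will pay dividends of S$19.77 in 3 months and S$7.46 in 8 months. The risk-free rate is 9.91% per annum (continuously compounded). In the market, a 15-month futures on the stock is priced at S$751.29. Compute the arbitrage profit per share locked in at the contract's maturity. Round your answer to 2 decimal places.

S$15.57 per share

PV(dividends) I = 19.77·e^(−0.0991·3/12) + 7.46·e^(−0.0991·8/12) = 26.2693
Fair futures F* = (S − I)·e^(rT) = (676.27 − 26.2693)·e^0.123875 = 650.0007 × 1.131874 = 735.7189
Market S$751.29 > fair 735.7189: forward overpriced → cash-and-carry (borrow at r, buy the stock and collect the dividends, short the forward).
Profit at T = |F_mkt − F*| = |751.29 − 735.7189| = S$15.57 per share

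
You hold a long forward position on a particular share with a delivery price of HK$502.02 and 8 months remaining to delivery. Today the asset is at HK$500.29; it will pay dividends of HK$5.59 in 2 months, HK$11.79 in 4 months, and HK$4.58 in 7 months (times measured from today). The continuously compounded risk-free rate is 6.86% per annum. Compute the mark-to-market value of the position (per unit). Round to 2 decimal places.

PV(remaining dividends) I = 5.59·e^(−0.0686·2/12) + 11.79·e^(−0.0686·4/12) + 4.58·e^(−0.0686·7/12) = 21.4503
Current forward F = (S − I)·e^(rT) = (500.29 − 21.4503)·e^(0.0686·8/12) = 478.8397 × 1.046795 = 501.2470
Value (long) = (F − K)·e^(−rT) = (501.2470 − 502.02) × 0.955297 = -0.7384
Value = -HK$0.74

-HK$0.74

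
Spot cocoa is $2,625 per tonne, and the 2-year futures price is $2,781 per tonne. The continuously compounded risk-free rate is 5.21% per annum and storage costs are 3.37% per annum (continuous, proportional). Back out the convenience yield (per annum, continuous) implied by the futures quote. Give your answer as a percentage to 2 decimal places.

F = S·e^((r+u−y)T) ⇒ (r+u−y) = ln(F/S)/T
ln(2781/2625) = 0.057730; /T ⇒ 0.028865
y = r + u − ln(F/S)/T = 0.0521 + 0.0337 − 0.028865 = 0.056935
y = 5.69%

5.69%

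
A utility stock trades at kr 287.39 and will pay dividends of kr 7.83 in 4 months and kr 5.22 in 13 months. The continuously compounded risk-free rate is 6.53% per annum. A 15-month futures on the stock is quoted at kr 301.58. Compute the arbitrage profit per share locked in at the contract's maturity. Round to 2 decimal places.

PV(dividends) I = 7.83·e^(−0.0653·4/12) + 5.22·e^(−0.0653·13/12) = 12.5249
Fair futures F* = (S − I)·e^(rT) = (287.39 − 12.5249)·e^0.081625 = 274.8651 × 1.085049 = 298.2421
Market kr 301.58 > fair 298.2421: forward overpriced → cash-and-carry (borrow at r, buy the stock and collect the dividends, short the forward).
Profit at T = |F_mkt − F*| = |301.58 − 298.2421| = kr 3.34 per share

kr 3.34 per share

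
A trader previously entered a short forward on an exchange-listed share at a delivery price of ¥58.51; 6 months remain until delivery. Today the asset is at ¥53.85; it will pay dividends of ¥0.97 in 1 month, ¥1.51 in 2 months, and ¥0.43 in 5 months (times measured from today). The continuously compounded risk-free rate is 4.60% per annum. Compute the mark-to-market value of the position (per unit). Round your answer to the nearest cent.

PV(remaining dividends) I = 0.97·e^(−0.0460·1/12) + 1.51·e^(−0.0460·2/12) + 0.43·e^(−0.0460·5/12) = 2.8866
Current forward F = (S − I)·e^(rT) = (53.85 − 2.8866)·e^(0.0460·6/12) = 50.9634 × 1.023267 = 52.1492
Value (long) = (F − K)·e^(−rT) = (52.1492 − 58.51) × 0.977262 = -6.2162
Short position value = −(long value) = ¥6.22

¥6.22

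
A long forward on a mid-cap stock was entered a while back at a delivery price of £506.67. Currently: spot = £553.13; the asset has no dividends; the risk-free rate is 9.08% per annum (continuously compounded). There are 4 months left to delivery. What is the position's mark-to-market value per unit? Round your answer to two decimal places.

£61.57

Current fair forward for the remaining 4 months: F = S·e^(r·T), r = 0.0908
F = 553.13 · e^(0.0908 × 4/12) = 553.13 × 1.030729 = 570.1271
Value of long forward = (F − K)·e^(−rT) = (570.1271 − 506.67) · e^(−0.0908·4/12)
= 63.4571 × 0.970187 = 61.57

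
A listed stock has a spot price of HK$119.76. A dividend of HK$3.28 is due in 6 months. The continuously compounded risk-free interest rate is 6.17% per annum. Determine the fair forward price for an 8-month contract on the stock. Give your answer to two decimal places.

PV(dividends) I = 3.28·e^(−0.0617·6/12)
I = 3.1804
F = (S − I)·e^(rT) = (119.76 − 3.1804) · e^(0.0617·8/12)
= 116.5796 · e^0.041133 = 116.5796 × 1.041991 = HK$121.47

HK$121.47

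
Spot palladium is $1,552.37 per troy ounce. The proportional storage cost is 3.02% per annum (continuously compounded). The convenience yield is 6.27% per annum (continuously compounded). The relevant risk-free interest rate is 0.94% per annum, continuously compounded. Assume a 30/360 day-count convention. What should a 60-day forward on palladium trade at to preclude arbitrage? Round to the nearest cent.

Net carry = r + u − y = 0.0094 + 0.0302 − 0.0627 = -0.0231
F = S·e^((r+u−y)T) = 1552.37 · e^(-0.0231 × 60/360) = 1552.37 · e^-0.00385000
= 1552.37 × 0.99615740 = $1,546.40 per troy ounce

$1,546.40 per troy ounce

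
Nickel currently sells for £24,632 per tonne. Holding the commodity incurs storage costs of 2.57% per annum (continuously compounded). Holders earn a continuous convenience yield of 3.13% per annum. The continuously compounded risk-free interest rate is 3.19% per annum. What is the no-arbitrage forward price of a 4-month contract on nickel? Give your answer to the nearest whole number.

£24,849 per tonne

Net carry = r + u − y = 0.0319 + 0.0257 − 0.0313 = 0.0263
F = S·e^((r+u−y)T) = 24632 · e^(0.0263 × 4/12) = 24632 · e^0.008767
= 24632 × 1.008806 = £24,849 per tonne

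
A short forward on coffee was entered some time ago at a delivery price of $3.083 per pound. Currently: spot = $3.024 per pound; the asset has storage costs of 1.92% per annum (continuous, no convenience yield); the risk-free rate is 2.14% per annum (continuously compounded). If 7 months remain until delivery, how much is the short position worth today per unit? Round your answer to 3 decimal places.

Current fair forward for the remaining 7 months: F = S·e^((r + u)·T), (r + u) = 0.0214 + 0.0192 = 0.0406
F = 3.024 · e^(0.0406 × 7/12) = 3.024 × 1.023966 = 3.0965
Value of long forward = (F − K)·e^(−rT) = (3.0965 − 3.083) · e^(−0.0214·7/12)
= 0.0135 × 0.987594 = 0.013
Short position value = −(long value) = -$0.013

-$0.013 per pound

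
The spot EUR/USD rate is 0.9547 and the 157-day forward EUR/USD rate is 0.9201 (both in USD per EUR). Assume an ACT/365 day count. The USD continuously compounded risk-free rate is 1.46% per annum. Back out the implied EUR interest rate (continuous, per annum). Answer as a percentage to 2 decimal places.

F = S·e^((r_USD − r_EUR)T) ⇒ r_EUR = r_USD − ln(F/S)/T
ln(0.9201/0.9547) = -0.036915; /(157/365) = -0.085821
r_EUR = 0.0146 + 0.085821 = 0.100421
r_EUR = 10.04%

10.04%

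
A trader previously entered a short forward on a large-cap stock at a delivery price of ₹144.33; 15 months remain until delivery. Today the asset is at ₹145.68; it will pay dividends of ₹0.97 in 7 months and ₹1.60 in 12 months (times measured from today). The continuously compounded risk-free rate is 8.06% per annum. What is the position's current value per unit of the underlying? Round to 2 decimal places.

PV(remaining dividends) I = 0.97·e^(−0.0806·7/12) + 1.60·e^(−0.0806·12/12) = 2.4015
Current forward F = (S − I)·e^(rT) = (145.68 − 2.4015)·e^(0.0806·15/12) = 143.2785 × 1.106000 = 158.4660
Value (long) = (F − K)·e^(−rT) = (158.4660 − 144.33) × 0.904159 = 12.7812
Short position value = −(long value) = -₹12.78

-₹12.78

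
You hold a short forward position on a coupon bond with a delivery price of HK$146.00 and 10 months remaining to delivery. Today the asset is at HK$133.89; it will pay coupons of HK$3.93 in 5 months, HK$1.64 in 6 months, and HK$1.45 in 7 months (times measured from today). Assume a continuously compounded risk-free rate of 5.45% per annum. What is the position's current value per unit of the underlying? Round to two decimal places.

HK$12.47

PV(remaining coupons) I = 3.93·e^(−0.0545·5/12) + 1.64·e^(−0.0545·6/12) + 1.45·e^(−0.0545·7/12) = 6.8423
Current forward F = (S − I)·e^(rT) = (133.89 − 6.8423)·e^(0.0545·10/12) = 127.0477 × 1.046464 = 132.9508
Value (long) = (F − K)·e^(−rT) = (132.9508 − 146.00) × 0.955599 = -12.4698
Short position value = −(long value) = HK$12.47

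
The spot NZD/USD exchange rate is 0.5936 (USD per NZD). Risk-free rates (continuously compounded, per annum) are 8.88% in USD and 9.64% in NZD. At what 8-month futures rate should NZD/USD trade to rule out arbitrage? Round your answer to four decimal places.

F = S·e^((r_USD − r_NZD)T) = 0.5936 · e^((0.0888 − 0.0964) × 8/12)
= 0.5936 · e^-0.005067 = 0.5936 × 0.994946
F = 0.5906 USD per NZD

0.5906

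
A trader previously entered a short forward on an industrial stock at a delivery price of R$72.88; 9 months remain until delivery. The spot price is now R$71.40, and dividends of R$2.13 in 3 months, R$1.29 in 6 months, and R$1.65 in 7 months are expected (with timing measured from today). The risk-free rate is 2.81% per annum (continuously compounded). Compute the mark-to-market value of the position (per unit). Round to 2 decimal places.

PV(remaining dividends) I = 2.13·e^(−0.0281·3/12) + 1.29·e^(−0.0281·6/12) + 1.65·e^(−0.0281·7/12) = 5.0103
Current forward F = (S − I)·e^(rT) = (71.40 − 5.0103)·e^(0.0281·9/12) = 66.3897 × 1.021299 = 67.8037
Value (long) = (F − K)·e^(−rT) = (67.8037 − 72.88) × 0.979146 = -4.9704
Short position value = −(long value) = R$4.97

R$4.97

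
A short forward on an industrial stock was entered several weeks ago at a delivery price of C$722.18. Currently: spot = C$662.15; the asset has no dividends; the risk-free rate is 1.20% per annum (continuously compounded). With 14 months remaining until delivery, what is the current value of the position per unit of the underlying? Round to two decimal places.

Current fair forward for the remaining 14 months: F = S·e^(r·T), r = 0.0120
F = 662.15 · e^(0.0120 × 14/12) = 662.15 × 1.014098 = 671.4850
Value of long forward = (F − K)·e^(−rT) = (671.4850 − 722.18) · e^(−0.0120·14/12)
= -50.6950 × 0.986098 = -49.99
Short position value = −(long value) = C$49.99

C$49.99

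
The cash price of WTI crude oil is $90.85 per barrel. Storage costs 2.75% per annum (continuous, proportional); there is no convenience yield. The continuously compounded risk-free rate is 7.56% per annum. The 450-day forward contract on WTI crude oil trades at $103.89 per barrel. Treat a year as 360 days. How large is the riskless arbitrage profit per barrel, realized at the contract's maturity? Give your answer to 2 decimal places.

$0.54 per barrel

Fair forward: F* = S·e^(carry·T), with carry = (r + u) = 0.0756 + 0.0275 = 0.1031
F* = 90.85 · e^(0.1031 × 450/360) = 90.85 · e^0.128875 = 90.85 × 1.137548 = $103.3462
Market $103.89 > fair $103.3462: forward overpriced → cash-and-carry (buy spot, short the forward).
At maturity, profit = |F_mkt − F*| = |103.89 − 103.3462| = $0.54 per barrel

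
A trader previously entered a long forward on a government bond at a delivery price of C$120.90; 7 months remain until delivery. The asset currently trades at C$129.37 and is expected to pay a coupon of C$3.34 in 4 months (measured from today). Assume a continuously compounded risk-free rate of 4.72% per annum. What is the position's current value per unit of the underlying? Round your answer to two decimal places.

C$8.47

PV(remaining coupons) I = 3.34·e^(−0.0472·4/12) = 3.2879
Current forward F = (S − I)·e^(rT) = (129.37 − 3.2879)·e^(0.0472·7/12) = 126.0821 × 1.027916 = 129.6018
Value (long) = (F − K)·e^(−rT) = (129.6018 − 120.90) × 0.972842 = 8.4655
Value = C$8.47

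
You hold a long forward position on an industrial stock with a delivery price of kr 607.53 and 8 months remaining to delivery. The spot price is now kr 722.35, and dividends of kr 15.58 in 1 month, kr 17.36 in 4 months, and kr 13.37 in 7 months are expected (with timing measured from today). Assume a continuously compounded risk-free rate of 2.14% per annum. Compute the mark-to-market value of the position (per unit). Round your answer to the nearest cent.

PV(remaining dividends) I = 15.58·e^(−0.0214·1/12) + 17.36·e^(−0.0214·4/12) + 13.37·e^(−0.0214·7/12) = 45.9930
Current forward F = (S − I)·e^(rT) = (722.35 − 45.9930)·e^(0.0214·8/12) = 676.3570 × 1.014369 = 686.0756
Value (long) = (F − K)·e^(−rT) = (686.0756 − 607.53) × 0.985835 = 77.4330
Value = kr 77.43

kr 77.43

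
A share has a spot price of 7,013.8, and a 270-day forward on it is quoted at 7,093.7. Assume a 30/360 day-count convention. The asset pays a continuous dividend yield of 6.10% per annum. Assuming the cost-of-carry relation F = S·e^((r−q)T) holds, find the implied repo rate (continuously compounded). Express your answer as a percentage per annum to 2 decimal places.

From F = S·e^((r−q)T): (r − q) = ln(F/S)/T
ln(7093.7/7013.8) = ln(1.011392) = 0.011328
(r − q) = 0.011328 / (270/360) = 0.015104
r = ln(F/S)/T + q = 0.015104 + 0.0610 = 0.076104
r = 7.61%

7.61%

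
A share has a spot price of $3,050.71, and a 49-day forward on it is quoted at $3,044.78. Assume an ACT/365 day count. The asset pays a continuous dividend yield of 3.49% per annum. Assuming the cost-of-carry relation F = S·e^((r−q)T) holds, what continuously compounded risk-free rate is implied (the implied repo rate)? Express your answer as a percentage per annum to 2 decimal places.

2.04%

From F = S·e^((r−q)T): (r − q) = ln(F/S)/T
ln(3044.78/3050.71) = ln(0.998056) = -0.001946
(r − q) = -0.001946 / (49/365) = -0.014496
r = ln(F/S)/T + q = -0.014496 + 0.0349 = 0.020404
r = 2.04%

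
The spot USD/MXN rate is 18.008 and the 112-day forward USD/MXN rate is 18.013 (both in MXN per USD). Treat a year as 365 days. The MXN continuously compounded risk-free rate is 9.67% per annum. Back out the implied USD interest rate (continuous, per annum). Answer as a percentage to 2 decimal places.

9.58%

F = S·e^((r_MXN − r_USD)T) ⇒ r_USD = r_MXN − ln(F/S)/T
ln(18.013/18.008) = 0.000278; /(112/365) = 0.000906
r_USD = 0.0967 − 0.000906 = 0.095794
r_USD = 9.58%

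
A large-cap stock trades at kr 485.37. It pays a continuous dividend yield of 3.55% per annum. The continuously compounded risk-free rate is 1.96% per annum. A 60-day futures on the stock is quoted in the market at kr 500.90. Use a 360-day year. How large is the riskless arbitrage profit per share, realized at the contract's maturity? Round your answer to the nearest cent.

Fair futures: F* = S·e^(carry·T), with carry = (r − q) = 0.0196 − 0.0355 = -0.0159
F* = 485.37 · e^(-0.0159 × 60/360) = 485.37 · e^-0.002650 = 485.37 × 0.997354 = kr 484.0857
Market kr 500.90 > fair kr 484.0857: forward overpriced → cash-and-carry (buy spot, short the forward).
At maturity, profit = |F_mkt − F*| = |500.90 − 484.0857| = kr 16.81 per share

kr 16.81 per share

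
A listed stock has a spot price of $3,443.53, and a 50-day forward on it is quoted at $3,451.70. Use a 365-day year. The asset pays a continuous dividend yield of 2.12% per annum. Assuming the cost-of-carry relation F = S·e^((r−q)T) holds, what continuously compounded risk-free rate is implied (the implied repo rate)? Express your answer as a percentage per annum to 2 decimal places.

From F = S·e^((r−q)T): (r − q) = ln(F/S)/T
ln(3451.70/3443.53) = ln(1.002373) = 0.002370
(r − q) = 0.002370 / (50/365) = 0.017301
r = ln(F/S)/T + q = 0.017301 + 0.0212 = 0.038501
r = 3.85%

3.85%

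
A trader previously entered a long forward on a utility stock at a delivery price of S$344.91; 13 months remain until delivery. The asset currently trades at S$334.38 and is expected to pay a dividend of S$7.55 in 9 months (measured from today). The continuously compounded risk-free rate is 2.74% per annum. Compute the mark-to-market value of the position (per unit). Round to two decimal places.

PV(remaining dividends) I = 7.55·e^(−0.0274·9/12) = 7.3964
Current forward F = (S − I)·e^(rT) = (334.38 − 7.3964)·e^(0.0274·13/12) = 326.9836 × 1.030128 = 336.8350
Value (long) = (F − K)·e^(−rT) = (336.8350 − 344.91) × 0.970753 = -7.8388
Value = -S$7.84

-S$7.84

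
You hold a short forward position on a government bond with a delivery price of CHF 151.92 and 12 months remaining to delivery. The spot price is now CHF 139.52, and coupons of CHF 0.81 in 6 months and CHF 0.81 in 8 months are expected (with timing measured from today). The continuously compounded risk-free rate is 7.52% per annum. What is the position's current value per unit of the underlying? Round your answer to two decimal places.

PV(remaining coupons) I = 0.81·e^(−0.0752·6/12) + 0.81·e^(−0.0752·8/12) = 1.5505
Current forward F = (S − I)·e^(rT) = (139.52 − 1.5505)·e^(0.0752·12/12) = 137.9695 × 1.078100 = 148.7449
Value (long) = (F − K)·e^(−rT) = (148.7449 − 151.92) × 0.927558 = -2.9451
Short position value = −(long value) = CHF 2.95

CHF 2.95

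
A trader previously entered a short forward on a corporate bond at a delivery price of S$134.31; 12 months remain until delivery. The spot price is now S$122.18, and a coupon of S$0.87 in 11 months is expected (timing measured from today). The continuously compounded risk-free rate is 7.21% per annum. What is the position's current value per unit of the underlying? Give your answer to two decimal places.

PV(remaining coupons) I = 0.87·e^(−0.0721·11/12) = 0.8144
Current forward F = (S − I)·e^(rT) = (122.18 − 0.8144)·e^(0.0721·12/12) = 121.3656 × 1.074763 = 130.4393
Value (long) = (F − K)·e^(−rT) = (130.4393 − 134.31) × 0.930438 = -3.6014
Short position value = −(long value) = S$3.60

S$3.60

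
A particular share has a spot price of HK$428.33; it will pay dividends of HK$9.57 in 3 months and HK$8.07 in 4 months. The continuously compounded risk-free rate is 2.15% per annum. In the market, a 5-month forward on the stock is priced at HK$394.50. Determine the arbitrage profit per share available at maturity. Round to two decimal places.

PV(dividends) I = 9.57·e^(−0.0215·3/12) + 8.07·e^(−0.0215·4/12) = 17.5311
Fair forward F* = (S − I)·e^(rT) = (428.33 − 17.5311)·e^0.008958 = 410.7989 × 1.008998 = 414.4953
Market HK$394.50 < fair 414.4953: forward underpriced → reverse cash-and-carry (short the stock, invest proceeds at r, pay the dividends, go long the forward).
Profit at T = |F_mkt − F*| = |394.50 − 414.4953| = HK$20.00 per share

HK$20.00 per share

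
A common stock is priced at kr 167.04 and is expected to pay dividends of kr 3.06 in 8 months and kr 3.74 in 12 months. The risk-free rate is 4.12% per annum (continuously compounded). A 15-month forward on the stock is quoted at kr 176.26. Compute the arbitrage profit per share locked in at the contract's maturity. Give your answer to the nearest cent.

kr 7.31 per share

PV(dividends) I = 3.06·e^(−0.0412·8/12) + 3.74·e^(−0.0412·12/12) = 6.5661
Fair forward F* = (S − I)·e^(rT) = (167.04 − 6.5661)·e^0.051500 = 160.4739 × 1.052849 = 168.9548
Market kr 176.26 > fair 168.9548: forward overpriced → cash-and-carry (borrow at r, buy the stock and collect the dividends, short the forward).
Profit at T = |F_mkt − F*| = |176.26 − 168.9548| = kr 7.31 per share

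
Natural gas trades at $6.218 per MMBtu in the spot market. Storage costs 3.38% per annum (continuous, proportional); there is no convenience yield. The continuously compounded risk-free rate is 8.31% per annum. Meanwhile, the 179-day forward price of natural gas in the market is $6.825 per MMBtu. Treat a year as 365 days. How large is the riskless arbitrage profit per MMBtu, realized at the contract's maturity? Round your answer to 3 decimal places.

$0.240 per MMBtu

Fair forward: F* = S·e^(carry·T), with carry = (r + u) = 0.0831 + 0.0338 = 0.1169
F* = 6.218 · e^(0.1169 × 179/365) = 6.218 · e^0.057329 = 6.218 × 1.059004 = $6.5849
Market $6.825 > fair $6.5849: forward overpriced → cash-and-carry (buy spot, short the forward).
At maturity, profit = |F_mkt − F*| = |6.825 − 6.5849| = $0.240 per MMBtu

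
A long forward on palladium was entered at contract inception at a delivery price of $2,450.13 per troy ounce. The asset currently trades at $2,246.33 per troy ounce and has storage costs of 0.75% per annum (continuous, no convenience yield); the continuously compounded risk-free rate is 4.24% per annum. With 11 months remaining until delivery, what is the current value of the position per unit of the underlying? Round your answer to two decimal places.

Current fair forward for the remaining 11 months: F = S·e^((r + u)·T), (r + u) = 0.0424 + 0.0075 = 0.0499
F = 2246.33 · e^(0.0499 × 11/12) = 2246.33 × 1.04680395 = 2351.4671
Value of long forward = (F − K)·e^(−rT) = (2351.4671 − 2450.13) · e^(−0.0424·11/12)
= -98.6629 × 0.96187895 = -94.90

-$94.90 per troy ounce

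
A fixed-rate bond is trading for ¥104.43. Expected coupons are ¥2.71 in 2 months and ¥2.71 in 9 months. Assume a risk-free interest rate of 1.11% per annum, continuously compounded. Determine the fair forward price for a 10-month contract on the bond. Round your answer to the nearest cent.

¥99.96

PV(coupons) I = 2.71·e^(−0.0111·2/12) + 2.71·e^(−0.0111·9/12)
I = 2.7050 + 2.6875 = 5.3925
F = (S − I)·e^(rT) = (104.43 − 5.3925) · e^(0.0111·10/12)
= 99.0375 · e^0.009250 = 99.0375 × 1.009293 = ¥99.96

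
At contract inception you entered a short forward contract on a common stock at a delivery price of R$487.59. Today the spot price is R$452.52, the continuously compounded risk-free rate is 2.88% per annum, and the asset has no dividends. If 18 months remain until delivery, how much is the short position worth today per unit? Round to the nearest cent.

Current fair forward for the remaining 18 months: F = S·e^(r·T), r = 0.0288
F = 452.52 · e^(0.0288 × 18/12) = 452.52 × 1.044147 = 472.4974
Value of long forward = (F − K)·e^(−rT) = (472.4974 − 487.59) · e^(−0.0288·18/12)
= -15.0926 × 0.957720 = -14.45
Short position value = −(long value) = R$14.45

R$14.45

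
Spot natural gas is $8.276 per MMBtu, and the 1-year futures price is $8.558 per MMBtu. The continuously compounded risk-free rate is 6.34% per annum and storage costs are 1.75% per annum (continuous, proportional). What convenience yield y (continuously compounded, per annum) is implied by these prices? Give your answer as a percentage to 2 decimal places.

4.74%

F = S·e^((r+u−y)T) ⇒ (r+u−y) = ln(F/S)/T
ln(8.558/8.276) = 0.033507; /T ⇒ 0.033507
y = r + u − ln(F/S)/T = 0.0634 + 0.0175 − 0.033507 = 0.047393
y = 4.74%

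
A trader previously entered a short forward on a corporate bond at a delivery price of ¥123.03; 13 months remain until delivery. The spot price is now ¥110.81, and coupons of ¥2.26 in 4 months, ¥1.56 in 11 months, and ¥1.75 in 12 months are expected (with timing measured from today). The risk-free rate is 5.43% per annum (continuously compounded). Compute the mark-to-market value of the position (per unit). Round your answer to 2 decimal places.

PV(remaining coupons) I = 2.26·e^(−0.0543·4/12) + 1.56·e^(−0.0543·11/12) + 1.75·e^(−0.0543·12/12) = 5.3612
Current forward F = (S − I)·e^(rT) = (110.81 − 5.3612)·e^(0.0543·13/12) = 105.4488 × 1.060590 = 111.8379
Value (long) = (F − K)·e^(−rT) = (111.8379 − 123.03) × 0.942872 = -10.5527
Short position value = −(long value) = ¥10.55

¥10.55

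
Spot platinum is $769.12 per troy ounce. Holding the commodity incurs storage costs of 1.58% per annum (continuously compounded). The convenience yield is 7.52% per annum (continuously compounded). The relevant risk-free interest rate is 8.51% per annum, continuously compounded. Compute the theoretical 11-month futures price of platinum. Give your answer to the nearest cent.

$787.45 per troy ounce

Net carry = r + u − y = 0.0851 + 0.0158 − 0.0752 = 0.0257
F = S·e^((r+u−y)T) = 769.12 · e^(0.0257 × 11/12) = 769.12 · e^0.023558
= 769.12 × 1.023838 = $787.45 per troy ounce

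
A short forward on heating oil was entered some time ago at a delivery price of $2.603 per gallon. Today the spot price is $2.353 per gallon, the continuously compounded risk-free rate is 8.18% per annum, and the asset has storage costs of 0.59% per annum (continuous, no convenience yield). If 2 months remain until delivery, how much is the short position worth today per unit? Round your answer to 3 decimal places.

Current fair forward for the remaining 2 months: F = S·e^((r + u)·T), (r + u) = 0.0818 + 0.0059 = 0.0877
F = 2.353 · e^(0.0877 × 2/12) = 2.353 × 1.014724 = 2.3876
Value of long forward = (F − K)·e^(−rT) = (2.3876 − 2.603) · e^(−0.0818·2/12)
= -0.2154 × 0.986459 = -0.212
Short position value = −(long value) = $0.212

$0.212 per gallon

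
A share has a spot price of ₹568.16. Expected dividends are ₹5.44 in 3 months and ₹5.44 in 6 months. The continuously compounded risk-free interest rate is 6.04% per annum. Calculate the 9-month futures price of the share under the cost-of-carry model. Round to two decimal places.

PV(dividends) I = 5.44·e^(−0.0604·3/12) + 5.44·e^(−0.0604·6/12)
I = 5.3585 + 5.2782 = 10.6367
F = (S − I)·e^(rT) = (568.16 − 10.6367) · e^(0.0604·9/12)
= 557.5233 · e^0.045300 = 557.5233 × 1.046342 = ₹583.36

₹583.36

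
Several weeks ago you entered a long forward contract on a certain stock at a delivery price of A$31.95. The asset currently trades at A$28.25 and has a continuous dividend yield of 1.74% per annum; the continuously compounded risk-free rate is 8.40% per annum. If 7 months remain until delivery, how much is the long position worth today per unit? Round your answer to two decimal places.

-A$2.46

Current fair forward for the remaining 7 months: F = S·e^((r − q)·T), (r − q) = 0.0840 − 0.0174 = 0.0666
F = 28.25 · e^(0.0666 × 7/12) = 28.25 × 1.039615 = 29.3691
Value of long forward = (F − K)·e^(−rT) = (29.3691 − 31.95) · e^(−0.0840·7/12)
= -2.5809 × 0.952181 = -2.46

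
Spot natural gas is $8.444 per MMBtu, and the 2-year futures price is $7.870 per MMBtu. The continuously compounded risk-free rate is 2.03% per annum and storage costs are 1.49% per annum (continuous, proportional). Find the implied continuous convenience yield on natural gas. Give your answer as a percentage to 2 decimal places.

7.04%

F = S·e^((r+u−y)T) ⇒ (r+u−y) = ln(F/S)/T
ln(7.870/8.444) = -0.070398; /T ⇒ -0.035199
y = r + u − ln(F/S)/T = 0.0203 + 0.0149 + 0.035199 = 0.070399
y = 7.04%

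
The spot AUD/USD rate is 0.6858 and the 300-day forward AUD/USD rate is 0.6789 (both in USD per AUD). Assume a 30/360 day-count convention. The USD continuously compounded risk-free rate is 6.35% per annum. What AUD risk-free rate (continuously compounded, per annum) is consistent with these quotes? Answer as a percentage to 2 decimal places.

7.56%

F = S·e^((r_USD − r_AUD)T) ⇒ r_AUD = r_USD − ln(F/S)/T
ln(0.6789/0.6858) = -0.010112; /(300/360) = -0.012134
r_AUD = 0.0635 + 0.012134 = 0.075634
r_AUD = 7.56%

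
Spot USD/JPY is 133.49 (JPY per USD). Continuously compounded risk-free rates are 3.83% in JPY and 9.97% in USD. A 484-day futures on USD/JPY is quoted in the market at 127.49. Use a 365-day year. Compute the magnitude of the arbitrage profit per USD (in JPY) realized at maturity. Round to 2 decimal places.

4.44 per USD (in JPY)

Fair futures: F* = S·e^(carry·T), with carry = (r_JPY − r_USD) = 0.0383 − 0.0997 = -0.0614
F* = 133.49 · e^(-0.0614 × 484/365) = 133.49 · e^-0.081418 = 133.49 × 0.921808 = 123.0521
Market 127.49 > fair 123.0521: forward overpriced → cash-and-carry (buy spot, short the forward).
At maturity, profit = |F_mkt − F*| = |127.49 − 123.0521| = 4.44 per USD (in JPY)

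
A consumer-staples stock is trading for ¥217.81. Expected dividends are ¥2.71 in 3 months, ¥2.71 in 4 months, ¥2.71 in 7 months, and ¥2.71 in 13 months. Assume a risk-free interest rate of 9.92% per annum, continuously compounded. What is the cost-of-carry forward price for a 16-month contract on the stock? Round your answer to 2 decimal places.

¥236.90

PV(dividends) I = 2.71·e^(−0.0992·3/12) + 2.71·e^(−0.0992·4/12) + 2.71·e^(−0.0992·7/12) + 2.71·e^(−0.0992·13/12)
I = 2.6436 + 2.6219 + 2.5576 + 2.4339 = 10.2570
F = (S − I)·e^(rT) = (217.81 − 10.2570) · e^(0.0992·16/12)
= 207.5530 · e^0.132267 = 207.5530 × 1.141413 = ¥236.90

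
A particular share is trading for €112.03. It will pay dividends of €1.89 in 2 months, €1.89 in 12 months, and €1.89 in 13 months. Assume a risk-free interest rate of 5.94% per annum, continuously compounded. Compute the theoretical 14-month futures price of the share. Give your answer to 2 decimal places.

PV(dividends) I = 1.89·e^(−0.0594·2/12) + 1.89·e^(−0.0594·12/12) + 1.89·e^(−0.0594·13/12)
I = 1.8714 + 1.7810 + 1.7722 = 5.4246
F = (S − I)·e^(rT) = (112.03 − 5.4246) · e^(0.0594·14/12)
= 106.6054 · e^0.069300 = 106.6054 × 1.071758 = €114.26

€114.26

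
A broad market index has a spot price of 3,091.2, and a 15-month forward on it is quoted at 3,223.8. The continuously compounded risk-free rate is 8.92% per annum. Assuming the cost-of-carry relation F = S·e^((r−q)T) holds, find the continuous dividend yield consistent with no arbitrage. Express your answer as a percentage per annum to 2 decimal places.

5.56%

From F = S·e^((r−q)T): (r − q) = ln(F/S)/T
ln(3223.8/3091.2) = ln(1.042896) = 0.042001
(r − q) = 0.042001 / (15/12) = 0.033601
q = r − ln(F/S)/T = 0.0892 − 0.033601 = 0.055599
q = 5.56%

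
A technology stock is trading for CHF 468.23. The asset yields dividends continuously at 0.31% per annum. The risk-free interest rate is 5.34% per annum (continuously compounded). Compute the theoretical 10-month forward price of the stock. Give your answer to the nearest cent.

F = S·e^((r − q)T) = 468.23 · e^((0.0534 − 0.0031) × 10/12)
= 468.23 · e^0.041917 = 468.23 × 1.042808
F = CHF 488.27

CHF 488.27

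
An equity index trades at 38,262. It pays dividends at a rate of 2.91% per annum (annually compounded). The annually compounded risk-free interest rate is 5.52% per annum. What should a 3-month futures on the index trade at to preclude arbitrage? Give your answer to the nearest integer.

38,502

F = S · (1+r)^T / (1+q)^T
= 38262 × 1.013523 / 1.007197 = 38262 × 1.006281
F = 38,502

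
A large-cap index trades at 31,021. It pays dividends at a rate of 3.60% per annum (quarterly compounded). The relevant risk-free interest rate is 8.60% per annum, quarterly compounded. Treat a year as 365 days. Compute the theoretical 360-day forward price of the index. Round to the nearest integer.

32,565

F = S · (1+r/4)^(4T) / (1+q/4)^(4T)
= 31021 × 1.087545 / 1.035980 = 31021 × 1.049774
F = 32,565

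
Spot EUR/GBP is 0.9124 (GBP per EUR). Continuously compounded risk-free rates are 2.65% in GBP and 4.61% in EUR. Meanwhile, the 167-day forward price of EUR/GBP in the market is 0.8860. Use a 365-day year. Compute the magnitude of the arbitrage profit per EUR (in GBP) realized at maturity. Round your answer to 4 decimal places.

Fair forward: F* = S·e^(carry·T), with carry = (r_GBP − r_EUR) = 0.0265 − 0.0461 = -0.0196
F* = 0.9124 · e^(-0.0196 × 167/365) = 0.9124 · e^-0.008968 = 0.9124 × 0.991072 = 0.9043
Market 0.8860 < fair 0.9043: forward underpriced → reverse cash-and-carry (short spot, go long the forward).
At maturity, profit = |F_mkt − F*| = |0.8860 − 0.9043| = 0.0183 per EUR (in GBP)

0.0183 per EUR (in GBP)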